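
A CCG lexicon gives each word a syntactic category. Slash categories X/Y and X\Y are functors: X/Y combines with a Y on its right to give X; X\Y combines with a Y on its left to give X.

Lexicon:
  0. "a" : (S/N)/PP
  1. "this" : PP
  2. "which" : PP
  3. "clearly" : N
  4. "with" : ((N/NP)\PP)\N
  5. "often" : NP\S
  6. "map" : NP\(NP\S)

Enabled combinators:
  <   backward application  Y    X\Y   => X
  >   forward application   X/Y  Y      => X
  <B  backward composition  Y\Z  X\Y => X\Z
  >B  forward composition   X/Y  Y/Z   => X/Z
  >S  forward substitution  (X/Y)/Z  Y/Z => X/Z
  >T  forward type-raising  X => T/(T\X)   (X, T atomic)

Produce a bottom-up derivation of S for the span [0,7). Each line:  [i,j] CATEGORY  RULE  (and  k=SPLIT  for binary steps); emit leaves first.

[0,7] S   >
  [0,2] S/N   >
    [0,1] "a" : (S/N)/PP
    [1,2] "this" : PP
  [2,7] N   >
    [2,5] N/NP   <
      [2,3] "which" : PP
      [3,5] (N/NP)\PP   <
        [3,4] "clearly" : N
        [4,5] "with" : ((N/NP)\PP)\N
    [5,7] NP   <
      [5,6] "often" : NP\S
      [6,7] "map" : NP\(NP\S)

[0,1] (S/N)/PP  lex  "a"
[1,2] PP  lex  "this"
[0,2] S/N  >  k=1
[2,3] PP  lex  "which"
[3,4] N  lex  "clearly"
[4,5] ((N/NP)\PP)\N  lex  "with"
[3,5] (N/NP)\PP  <  k=4
[2,5] N/NP  <  k=3
[5,6] NP\S  lex  "often"
[6,7] NP\(NP\S)  lex  "map"
[5,7] NP  <  k=6
[2,7] N  >  k=5
[0,7] S  >  k=2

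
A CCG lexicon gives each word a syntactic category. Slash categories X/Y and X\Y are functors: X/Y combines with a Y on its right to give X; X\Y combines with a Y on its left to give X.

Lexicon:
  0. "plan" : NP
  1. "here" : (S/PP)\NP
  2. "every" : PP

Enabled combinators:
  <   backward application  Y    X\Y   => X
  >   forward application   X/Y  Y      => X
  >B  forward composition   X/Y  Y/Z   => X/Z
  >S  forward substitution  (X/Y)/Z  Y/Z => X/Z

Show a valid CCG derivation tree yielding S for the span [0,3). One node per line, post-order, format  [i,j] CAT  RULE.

[0,3] S   >
  [0,2] S/PP   <
    [0,1] "plan" : NP
    [1,2] "here" : (S/PP)\NP
  [2,3] "every" : PP

[0,1] NP  lex  "plan"
[1,2] (S/PP)\NP  lex  "here"
[0,2] S/PP  <  k=1
[2,3] PP  lex  "every"
[0,3] S  >  k=2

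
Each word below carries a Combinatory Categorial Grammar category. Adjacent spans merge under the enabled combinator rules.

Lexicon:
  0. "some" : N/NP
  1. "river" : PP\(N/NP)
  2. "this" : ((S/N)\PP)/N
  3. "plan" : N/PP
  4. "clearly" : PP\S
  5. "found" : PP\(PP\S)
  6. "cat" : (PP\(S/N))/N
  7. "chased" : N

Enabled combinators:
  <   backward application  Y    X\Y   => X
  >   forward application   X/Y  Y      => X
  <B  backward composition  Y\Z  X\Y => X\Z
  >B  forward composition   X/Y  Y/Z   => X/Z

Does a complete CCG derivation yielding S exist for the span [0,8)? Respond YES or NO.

NO

N/NP PP\(N/NP) ((S/N)\PP)/N N/PP PP\S PP\(PP\S) (PP\(S/N))/N N
CKY chart[0,8] = {PP}; S ∉ chart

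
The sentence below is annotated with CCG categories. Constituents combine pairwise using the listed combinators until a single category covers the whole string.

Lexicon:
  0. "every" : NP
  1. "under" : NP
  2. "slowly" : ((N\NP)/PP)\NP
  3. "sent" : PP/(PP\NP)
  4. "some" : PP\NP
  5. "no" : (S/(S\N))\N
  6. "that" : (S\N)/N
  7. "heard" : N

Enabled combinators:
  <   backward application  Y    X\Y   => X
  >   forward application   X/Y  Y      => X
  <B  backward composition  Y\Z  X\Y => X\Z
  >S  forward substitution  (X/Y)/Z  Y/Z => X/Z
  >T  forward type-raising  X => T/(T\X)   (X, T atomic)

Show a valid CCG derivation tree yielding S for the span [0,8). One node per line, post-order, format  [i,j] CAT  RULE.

[0,8] S   >
  [0,6] S/(S\N)   <
    [0,5] N   <
      [0,1] "every" : NP
      [1,5] N\NP   >
        [1,3] (N\NP)/PP   <
          [1,2] "under" : NP
          [2,3] "slowly" : ((N\NP)/PP)\NP
        [3,5] PP   >
          [3,4] "sent" : PP/(PP\NP)
          [4,5] "some" : PP\NP
    [5,6] "no" : (S/(S\N))\N
  [6,8] S\N   >
    [6,7] "that" : (S\N)/N
    [7,8] "heard" : N

[0,1] NP  lex  "every"
[1,2] NP  lex  "under"
[2,3] ((N\NP)/PP)\NP  lex  "slowly"
[1,3] (N\NP)/PP  <  k=2
[3,4] PP/(PP\NP)  lex  "sent"
[4,5] PP\NP  lex  "some"
[3,5] PP  >  k=4
[1,5] N\NP  >  k=3
[0,5] N  <  k=1
[5,6] (S/(S\N))\N  lex  "no"
[0,6] S/(S\N)  <  k=5
[6,7] (S\N)/N  lex  "that"
[7,8] N  lex  "heard"
[6,8] S\N  >  k=7
[0,8] S  >  k=6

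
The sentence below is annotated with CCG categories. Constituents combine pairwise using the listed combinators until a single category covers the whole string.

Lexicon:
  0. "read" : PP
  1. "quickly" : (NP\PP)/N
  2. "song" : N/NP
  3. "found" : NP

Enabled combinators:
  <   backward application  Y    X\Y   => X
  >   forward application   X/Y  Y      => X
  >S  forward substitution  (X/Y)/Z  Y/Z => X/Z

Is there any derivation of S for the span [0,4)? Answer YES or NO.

PP (NP\PP)/N N/NP NP
CKY chart[0,4] = {NP}; S ∉ chart

NO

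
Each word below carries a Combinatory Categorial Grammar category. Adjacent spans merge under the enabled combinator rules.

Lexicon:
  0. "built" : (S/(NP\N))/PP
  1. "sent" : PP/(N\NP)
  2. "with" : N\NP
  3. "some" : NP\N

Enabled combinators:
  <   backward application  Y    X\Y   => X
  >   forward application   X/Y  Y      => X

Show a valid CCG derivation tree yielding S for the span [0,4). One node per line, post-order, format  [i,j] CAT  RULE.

[0,4] S   >
  [0,3] S/(NP\N)   >
    [0,1] "built" : (S/(NP\N))/PP
    [1,3] PP   >
      [1,2] "sent" : PP/(N\NP)
      [2,3] "with" : N\NP
  [3,4] "some" : NP\N

[0,1] (S/(NP\N))/PP  lex  "built"
[1,2] PP/(N\NP)  lex  "sent"
[2,3] N\NP  lex  "with"
[1,3] PP  >  k=2
[0,3] S/(NP\N)  >  k=1
[3,4] NP\N  lex  "some"
[0,4] S  >  k=3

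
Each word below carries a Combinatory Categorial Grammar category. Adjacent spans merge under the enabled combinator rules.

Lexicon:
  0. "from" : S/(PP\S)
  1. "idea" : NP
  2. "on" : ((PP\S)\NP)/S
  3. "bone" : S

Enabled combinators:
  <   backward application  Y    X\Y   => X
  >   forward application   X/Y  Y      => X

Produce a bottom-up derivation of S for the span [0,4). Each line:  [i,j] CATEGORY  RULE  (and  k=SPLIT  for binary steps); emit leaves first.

[0,1] S/(PP\S)  lex  "from"
[1,2] NP  lex  "idea"
[2,3] ((PP\S)\NP)/S  lex  "on"
[3,4] S  lex  "bone"
[2,4] (PP\S)\NP  >  k=3
[1,4] PP\S  <  k=2
[0,4] S  >  k=1

[0,4] S   >
  [0,1] "from" : S/(PP\S)
  [1,4] PP\S   <
    [1,2] "idea" : NP
    [2,4] (PP\S)\NP   >
      [2,3] "on" : ((PP\S)\NP)/S
      [3,4] "bone" : S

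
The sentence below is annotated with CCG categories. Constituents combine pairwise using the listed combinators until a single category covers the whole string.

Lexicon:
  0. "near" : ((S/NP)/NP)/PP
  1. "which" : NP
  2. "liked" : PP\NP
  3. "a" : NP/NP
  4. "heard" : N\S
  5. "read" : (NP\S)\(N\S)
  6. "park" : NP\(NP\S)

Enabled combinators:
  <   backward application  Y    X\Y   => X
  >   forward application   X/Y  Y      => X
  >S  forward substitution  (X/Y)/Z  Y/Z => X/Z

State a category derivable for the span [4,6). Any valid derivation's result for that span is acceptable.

NP\S

[0,7] S   >
  [0,4] S/NP   >S
    [0,3] (S/NP)/NP   >
      [0,1] "near" : ((S/NP)/NP)/PP
      [1,3] PP   <
        [1,2] "which" : NP
        [2,3] "liked" : PP\NP
    [3,4] "a" : NP/NP
  [4,7] NP   <
    [4,6] NP\S   <
      [4,5] "heard" : N\S
      [5,6] "read" : (NP\S)\(N\S)
    [6,7] "park" : NP\(NP\S)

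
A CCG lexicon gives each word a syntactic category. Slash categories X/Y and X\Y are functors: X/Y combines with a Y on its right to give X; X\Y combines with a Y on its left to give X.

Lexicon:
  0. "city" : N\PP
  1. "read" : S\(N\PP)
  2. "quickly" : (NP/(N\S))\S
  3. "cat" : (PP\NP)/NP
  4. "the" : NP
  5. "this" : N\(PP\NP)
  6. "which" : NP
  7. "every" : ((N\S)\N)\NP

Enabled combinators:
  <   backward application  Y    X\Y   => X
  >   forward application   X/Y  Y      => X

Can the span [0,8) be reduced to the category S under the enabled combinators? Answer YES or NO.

N\PP S\(N\PP) (NP/(N\S))\S (PP\NP)/NP NP N\(PP\NP) NP ((N\S)\N)\NP
CKY chart[0,8] = {NP}; S ∉ chart

NO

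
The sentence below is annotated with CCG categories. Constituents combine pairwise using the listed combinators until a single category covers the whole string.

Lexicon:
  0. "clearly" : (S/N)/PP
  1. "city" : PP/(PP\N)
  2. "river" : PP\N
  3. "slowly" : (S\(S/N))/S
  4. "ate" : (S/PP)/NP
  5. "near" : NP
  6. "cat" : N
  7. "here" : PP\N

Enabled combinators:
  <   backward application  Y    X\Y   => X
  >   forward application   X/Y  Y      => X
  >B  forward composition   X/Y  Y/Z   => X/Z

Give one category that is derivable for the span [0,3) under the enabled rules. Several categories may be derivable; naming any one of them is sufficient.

[0,8] S   <
  [0,3] S/N   >
    [0,1] "clearly" : (S/N)/PP
    [1,3] PP   >
      [1,2] "city" : PP/(PP\N)
      [2,3] "river" : PP\N
  [3,8] S\(S/N)   >
    [3,4] "slowly" : (S\(S/N))/S
    [4,8] S   >
      [4,6] S/PP   >
        [4,5] "ate" : (S/PP)/NP
        [5,6] "near" : NP
      [6,8] PP   <
        [6,7] "cat" : N
        [7,8] "here" : PP\N

S/N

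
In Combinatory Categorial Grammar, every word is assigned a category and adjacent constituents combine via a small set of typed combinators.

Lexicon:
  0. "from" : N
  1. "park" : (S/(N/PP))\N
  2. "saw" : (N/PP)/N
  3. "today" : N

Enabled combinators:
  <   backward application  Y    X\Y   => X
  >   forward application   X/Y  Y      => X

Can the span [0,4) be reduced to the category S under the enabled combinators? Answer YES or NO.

[0,4] S   >
  [0,2] S/(N/PP)   <
    [0,1] "from" : N
    [1,2] "park" : (S/(N/PP))\N
  [2,4] N/PP   >
    [2,3] "saw" : (N/PP)/N
    [3,4] "today" : N

YES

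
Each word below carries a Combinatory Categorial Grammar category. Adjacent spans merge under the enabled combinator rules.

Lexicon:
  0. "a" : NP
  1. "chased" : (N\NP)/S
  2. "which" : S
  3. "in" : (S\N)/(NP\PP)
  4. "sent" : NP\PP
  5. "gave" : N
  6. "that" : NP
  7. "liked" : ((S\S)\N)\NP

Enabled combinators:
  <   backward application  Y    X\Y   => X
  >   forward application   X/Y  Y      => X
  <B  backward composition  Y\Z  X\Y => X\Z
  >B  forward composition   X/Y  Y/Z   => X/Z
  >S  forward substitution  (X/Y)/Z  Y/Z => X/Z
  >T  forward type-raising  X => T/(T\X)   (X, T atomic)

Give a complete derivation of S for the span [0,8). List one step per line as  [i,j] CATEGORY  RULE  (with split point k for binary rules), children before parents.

[0,8] S   <
  [0,1] "a" : NP
  [1,8] S\NP   <B
    [1,5] S\NP   <B
      [1,3] N\NP   >
        [1,2] "chased" : (N\NP)/S
        [2,3] "which" : S
      [3,5] S\N   >
        [3,4] "in" : (S\N)/(NP\PP)
        [4,5] "sent" : NP\PP
    [5,8] S\S   <
      [5,6] "gave" : N
      [6,8] (S\S)\N   <
        [6,7] "that" : NP
        [7,8] "liked" : ((S\S)\N)\NP

[0,1] NP  lex  "a"
[1,2] (N\NP)/S  lex  "chased"
[2,3] S  lex  "which"
[1,3] N\NP  >  k=2
[3,4] (S\N)/(NP\PP)  lex  "in"
[4,5] NP\PP  lex  "sent"
[3,5] S\N  >  k=4
[1,5] S\NP  <B  k=3
[5,6] N  lex  "gave"
[6,7] NP  lex  "that"
[7,8] ((S\S)\N)\NP  lex  "liked"
[6,8] (S\S)\N  <  k=7
[5,8] S\S  <  k=6
[1,8] S\NP  <B  k=5
[0,8] S  <  k=1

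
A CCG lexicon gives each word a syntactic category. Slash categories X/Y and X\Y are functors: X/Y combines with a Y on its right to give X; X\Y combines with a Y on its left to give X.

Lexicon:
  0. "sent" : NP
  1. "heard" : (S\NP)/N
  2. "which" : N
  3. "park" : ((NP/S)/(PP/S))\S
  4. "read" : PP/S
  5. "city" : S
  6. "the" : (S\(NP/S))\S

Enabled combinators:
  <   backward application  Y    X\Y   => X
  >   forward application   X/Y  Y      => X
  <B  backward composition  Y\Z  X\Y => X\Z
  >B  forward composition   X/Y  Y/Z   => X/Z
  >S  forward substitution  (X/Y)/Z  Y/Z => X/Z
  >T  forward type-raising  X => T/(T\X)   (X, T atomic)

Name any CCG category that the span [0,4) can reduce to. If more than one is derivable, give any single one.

(NP/S)/(PP/S)

[0,7] S   <
  [0,5] NP/S   >
    [0,4] (NP/S)/(PP/S)   <
      [0,3] S   >
        [0,1] S/(S\NP)   >T
          [0,1] "sent" : NP
        [1,3] S\NP   >
          [1,2] "heard" : (S\NP)/N
          [2,3] "which" : N
      [3,4] "park" : ((NP/S)/(PP/S))\S
    [4,5] "read" : PP/S
  [5,7] S\(NP/S)   <
    [5,6] "city" : S
    [6,7] "the" : (S\(NP/S))\S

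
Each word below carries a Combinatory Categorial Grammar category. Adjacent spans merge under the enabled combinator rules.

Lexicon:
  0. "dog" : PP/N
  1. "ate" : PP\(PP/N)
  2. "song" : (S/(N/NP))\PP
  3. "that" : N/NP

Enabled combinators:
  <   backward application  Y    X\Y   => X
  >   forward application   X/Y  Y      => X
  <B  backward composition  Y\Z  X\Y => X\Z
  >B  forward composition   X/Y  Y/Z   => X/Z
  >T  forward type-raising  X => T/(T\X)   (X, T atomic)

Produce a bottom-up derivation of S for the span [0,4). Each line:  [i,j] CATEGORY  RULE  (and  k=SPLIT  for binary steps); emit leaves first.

[0,4] S   >
  [0,3] S/(N/NP)   <
    [0,2] PP   <
      [0,1] "dog" : PP/N
      [1,2] "ate" : PP\(PP/N)
    [2,3] "song" : (S/(N/NP))\PP
  [3,4] "that" : N/NP

[0,1] PP/N  lex  "dog"
[1,2] PP\(PP/N)  lex  "ate"
[0,2] PP  <  k=1
[2,3] (S/(N/NP))\PP  lex  "song"
[0,3] S/(N/NP)  <  k=2
[3,4] N/NP  lex  "that"
[0,4] S  >  k=3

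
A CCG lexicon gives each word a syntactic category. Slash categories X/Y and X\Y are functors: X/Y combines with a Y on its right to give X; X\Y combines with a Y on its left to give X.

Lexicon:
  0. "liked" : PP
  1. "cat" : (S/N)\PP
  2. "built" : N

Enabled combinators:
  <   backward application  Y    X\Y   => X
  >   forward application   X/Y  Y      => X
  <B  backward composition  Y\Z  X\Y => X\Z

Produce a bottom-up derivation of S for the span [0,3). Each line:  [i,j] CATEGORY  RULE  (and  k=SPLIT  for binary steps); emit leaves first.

[0,3] S   >
  [0,2] S/N   <
    [0,1] "liked" : PP
    [1,2] "cat" : (S/N)\PP
  [2,3] "built" : N

[0,1] PP  lex  "liked"
[1,2] (S/N)\PP  lex  "cat"
[0,2] S/N  <  k=1
[2,3] N  lex  "built"
[0,3] S  >  k=2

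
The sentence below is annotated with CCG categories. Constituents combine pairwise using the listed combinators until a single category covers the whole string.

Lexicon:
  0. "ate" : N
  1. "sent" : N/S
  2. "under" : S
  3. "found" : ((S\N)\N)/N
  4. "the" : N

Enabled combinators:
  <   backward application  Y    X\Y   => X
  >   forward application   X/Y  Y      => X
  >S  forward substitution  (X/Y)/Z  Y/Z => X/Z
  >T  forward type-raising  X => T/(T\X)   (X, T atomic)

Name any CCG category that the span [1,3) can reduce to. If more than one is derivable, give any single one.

[0,5] S   >
  [0,1] S/(S\N)   >T
    [0,1] "ate" : N
  [1,5] S\N   <
    [1,3] N   >
      [1,2] "sent" : N/S
      [2,3] "under" : S
    [3,5] (S\N)\N   >
      [3,4] "found" : ((S\N)\N)/N
      [4,5] "the" : N

N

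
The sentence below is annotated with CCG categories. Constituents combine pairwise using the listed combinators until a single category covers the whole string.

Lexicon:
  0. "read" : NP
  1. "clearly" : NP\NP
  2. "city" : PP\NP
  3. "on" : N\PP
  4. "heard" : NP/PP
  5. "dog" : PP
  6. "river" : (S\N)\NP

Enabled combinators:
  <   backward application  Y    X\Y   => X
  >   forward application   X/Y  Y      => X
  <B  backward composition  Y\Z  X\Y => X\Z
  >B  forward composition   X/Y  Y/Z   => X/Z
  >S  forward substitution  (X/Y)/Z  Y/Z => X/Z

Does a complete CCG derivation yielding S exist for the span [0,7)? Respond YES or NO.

YES

[0,7] S   <
  [0,4] N   <
    [0,3] PP   <
      [0,1] "read" : NP
      [1,3] PP\NP   <B
        [1,2] "clearly" : NP\NP
        [2,3] "city" : PP\NP
    [3,4] "on" : N\PP
  [4,7] S\N   <
    [4,6] NP   >
      [4,5] "heard" : NP/PP
      [5,6] "dog" : PP
    [6,7] "river" : (S\N)\NP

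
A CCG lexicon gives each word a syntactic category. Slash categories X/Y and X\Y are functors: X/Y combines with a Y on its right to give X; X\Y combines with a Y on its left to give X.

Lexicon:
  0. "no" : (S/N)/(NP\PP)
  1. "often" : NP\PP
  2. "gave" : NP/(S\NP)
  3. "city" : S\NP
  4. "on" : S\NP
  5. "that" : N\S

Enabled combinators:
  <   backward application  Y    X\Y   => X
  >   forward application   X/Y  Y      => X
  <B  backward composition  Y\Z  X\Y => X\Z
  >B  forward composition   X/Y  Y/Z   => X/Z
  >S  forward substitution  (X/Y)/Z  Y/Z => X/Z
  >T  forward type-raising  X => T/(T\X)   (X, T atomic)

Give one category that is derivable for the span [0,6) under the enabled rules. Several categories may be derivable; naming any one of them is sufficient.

[0,6] S   >
  [0,2] S/N   >
    [0,1] "no" : (S/N)/(NP\PP)
    [1,2] "often" : NP\PP
  [2,6] N   <
    [2,4] NP   >
      [2,3] "gave" : NP/(S\NP)
      [3,4] "city" : S\NP
    [4,6] N\NP   <B
      [4,5] "on" : S\NP
      [5,6] "that" : N\S

S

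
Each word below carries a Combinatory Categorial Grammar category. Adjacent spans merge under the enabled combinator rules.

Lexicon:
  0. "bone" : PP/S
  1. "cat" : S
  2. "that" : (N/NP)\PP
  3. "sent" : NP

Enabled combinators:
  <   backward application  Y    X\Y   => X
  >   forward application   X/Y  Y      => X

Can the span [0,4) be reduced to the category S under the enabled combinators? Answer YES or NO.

PP/S S (N/NP)\PP NP
CKY chart[0,4] = {N}; S ∉ chart

NO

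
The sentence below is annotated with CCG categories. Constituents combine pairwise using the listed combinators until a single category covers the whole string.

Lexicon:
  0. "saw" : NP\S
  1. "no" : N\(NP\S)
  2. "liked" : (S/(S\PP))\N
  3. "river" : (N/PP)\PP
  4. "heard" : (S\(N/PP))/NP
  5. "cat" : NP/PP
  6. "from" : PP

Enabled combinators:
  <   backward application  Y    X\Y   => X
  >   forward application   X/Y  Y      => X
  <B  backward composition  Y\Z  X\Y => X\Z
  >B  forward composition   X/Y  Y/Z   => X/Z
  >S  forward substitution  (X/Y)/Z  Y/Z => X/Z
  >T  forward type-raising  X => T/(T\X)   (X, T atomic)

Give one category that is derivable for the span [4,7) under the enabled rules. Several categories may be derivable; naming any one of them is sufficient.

S\(N/PP)

[0,7] S   >
  [0,3] S/(S\PP)   <
    [0,2] N   <
      [0,1] "saw" : NP\S
      [1,2] "no" : N\(NP\S)
    [2,3] "liked" : (S/(S\PP))\N
  [3,7] S\PP   <B
    [3,4] "river" : (N/PP)\PP
    [4,7] S\(N/PP)   >
      [4,5] "heard" : (S\(N/PP))/NP
      [5,7] NP   >
        [5,6] "cat" : NP/PP
        [6,7] "from" : PP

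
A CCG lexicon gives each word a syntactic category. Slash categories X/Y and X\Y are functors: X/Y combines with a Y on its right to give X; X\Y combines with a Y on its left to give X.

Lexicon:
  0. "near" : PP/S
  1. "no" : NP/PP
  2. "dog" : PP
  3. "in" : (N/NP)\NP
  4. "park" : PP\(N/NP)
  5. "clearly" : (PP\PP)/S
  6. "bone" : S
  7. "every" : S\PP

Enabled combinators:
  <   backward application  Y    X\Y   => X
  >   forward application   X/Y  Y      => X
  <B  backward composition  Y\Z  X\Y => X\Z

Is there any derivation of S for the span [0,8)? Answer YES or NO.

NO

PP/S NP/PP PP (N/NP)\NP PP\(N/NP) (PP\PP)/S S S\PP
CKY chart[0,8] = {PP}; S ∉ chart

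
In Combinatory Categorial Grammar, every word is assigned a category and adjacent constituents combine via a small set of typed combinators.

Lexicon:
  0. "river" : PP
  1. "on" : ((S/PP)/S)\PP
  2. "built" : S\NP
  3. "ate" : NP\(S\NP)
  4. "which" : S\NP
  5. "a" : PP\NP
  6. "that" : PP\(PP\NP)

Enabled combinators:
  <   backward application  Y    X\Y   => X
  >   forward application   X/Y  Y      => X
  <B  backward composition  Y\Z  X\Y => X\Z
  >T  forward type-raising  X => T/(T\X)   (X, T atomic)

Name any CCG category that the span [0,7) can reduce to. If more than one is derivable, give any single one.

[0,7] S   >
  [0,5] S/PP   >
    [0,2] (S/PP)/S   <
      [0,1] "river" : PP
      [1,2] "on" : ((S/PP)/S)\PP
    [2,5] S   <
      [2,4] NP   <
        [2,3] "built" : S\NP
        [3,4] "ate" : NP\(S\NP)
      [4,5] "which" : S\NP
  [5,7] PP   <
    [5,6] "a" : PP\NP
    [6,7] "that" : PP\(PP\NP)

S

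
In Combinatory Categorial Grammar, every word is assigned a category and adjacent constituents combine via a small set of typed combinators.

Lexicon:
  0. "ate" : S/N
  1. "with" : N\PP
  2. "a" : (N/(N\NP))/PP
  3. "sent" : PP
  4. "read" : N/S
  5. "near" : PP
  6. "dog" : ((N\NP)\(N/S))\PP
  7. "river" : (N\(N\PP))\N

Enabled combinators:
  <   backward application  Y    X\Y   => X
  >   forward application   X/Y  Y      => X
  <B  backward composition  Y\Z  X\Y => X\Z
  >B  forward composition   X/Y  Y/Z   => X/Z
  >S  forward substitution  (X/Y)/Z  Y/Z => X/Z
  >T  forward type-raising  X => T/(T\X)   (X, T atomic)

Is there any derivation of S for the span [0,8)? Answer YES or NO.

[0,8] S   >
  [0,1] "ate" : S/N
  [1,8] N   <
    [1,2] "with" : N\PP
    [2,8] N\(N\PP)   <
      [2,7] N   >
        [2,4] N/(N\NP)   >
          [2,3] "a" : (N/(N\NP))/PP
          [3,4] "sent" : PP
        [4,7] N\NP   <
          [4,5] "read" : N/S
          [5,7] (N\NP)\(N/S)   <
            [5,6] "near" : PP
            [6,7] "dog" : ((N\NP)\(N/S))\PP
      [7,8] "river" : (N\(N\PP))\N

YES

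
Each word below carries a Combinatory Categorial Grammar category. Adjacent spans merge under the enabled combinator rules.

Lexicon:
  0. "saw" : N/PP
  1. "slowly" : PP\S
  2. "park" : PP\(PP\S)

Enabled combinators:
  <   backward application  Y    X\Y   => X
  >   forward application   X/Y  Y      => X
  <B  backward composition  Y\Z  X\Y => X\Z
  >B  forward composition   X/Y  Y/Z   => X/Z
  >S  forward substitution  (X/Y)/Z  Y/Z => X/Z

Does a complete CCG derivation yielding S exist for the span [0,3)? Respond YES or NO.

N/PP PP\S PP\(PP\S)
CKY chart[0,3] = {N}; S ∉ chart

NO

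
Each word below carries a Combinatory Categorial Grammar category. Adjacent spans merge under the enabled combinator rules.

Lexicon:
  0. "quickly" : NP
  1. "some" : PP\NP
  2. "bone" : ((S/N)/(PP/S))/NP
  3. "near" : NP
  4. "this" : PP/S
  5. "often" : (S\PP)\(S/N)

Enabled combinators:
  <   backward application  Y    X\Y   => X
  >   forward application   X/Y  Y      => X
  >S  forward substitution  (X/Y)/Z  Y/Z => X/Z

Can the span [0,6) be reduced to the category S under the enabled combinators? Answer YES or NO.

[0,6] S   <
  [0,2] PP   <
    [0,1] "quickly" : NP
    [1,2] "some" : PP\NP
  [2,6] S\PP   <
    [2,5] S/N   >
      [2,4] (S/N)/(PP/S)   >
        [2,3] "bone" : ((S/N)/(PP/S))/NP
        [3,4] "near" : NP
      [4,5] "this" : PP/S
    [5,6] "often" : (S\PP)\(S/N)

YES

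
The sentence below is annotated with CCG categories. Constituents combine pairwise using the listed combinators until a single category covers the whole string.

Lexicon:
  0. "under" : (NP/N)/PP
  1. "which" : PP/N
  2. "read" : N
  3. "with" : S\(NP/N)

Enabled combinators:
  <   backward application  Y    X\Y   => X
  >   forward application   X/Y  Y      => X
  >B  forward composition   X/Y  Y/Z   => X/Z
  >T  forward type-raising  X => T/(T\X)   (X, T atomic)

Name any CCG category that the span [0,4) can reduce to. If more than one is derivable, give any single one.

[0,4] S   <
  [0,3] NP/N   >
    [0,1] "under" : (NP/N)/PP
    [1,3] PP   >
      [1,2] "which" : PP/N
      [2,3] "read" : N
  [3,4] "with" : S\(NP/N)

S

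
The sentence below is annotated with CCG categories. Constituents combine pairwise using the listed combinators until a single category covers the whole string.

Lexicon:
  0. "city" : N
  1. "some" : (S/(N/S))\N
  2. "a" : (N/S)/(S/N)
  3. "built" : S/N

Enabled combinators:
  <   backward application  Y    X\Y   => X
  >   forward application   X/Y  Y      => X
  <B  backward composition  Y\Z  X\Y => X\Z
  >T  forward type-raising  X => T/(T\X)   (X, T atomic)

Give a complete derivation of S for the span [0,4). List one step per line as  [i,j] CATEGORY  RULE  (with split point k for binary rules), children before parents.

[0,1] N  lex  "city"
[1,2] (S/(N/S))\N  lex  "some"
[0,2] S/(N/S)  <  k=1
[2,3] (N/S)/(S/N)  lex  "a"
[3,4] S/N  lex  "built"
[2,4] N/S  >  k=3
[0,4] S  >  k=2

[0,4] S   >
  [0,2] S/(N/S)   <
    [0,1] "city" : N
    [1,2] "some" : (S/(N/S))\N
  [2,4] N/S   >
    [2,3] "a" : (N/S)/(S/N)
    [3,4] "built" : S/N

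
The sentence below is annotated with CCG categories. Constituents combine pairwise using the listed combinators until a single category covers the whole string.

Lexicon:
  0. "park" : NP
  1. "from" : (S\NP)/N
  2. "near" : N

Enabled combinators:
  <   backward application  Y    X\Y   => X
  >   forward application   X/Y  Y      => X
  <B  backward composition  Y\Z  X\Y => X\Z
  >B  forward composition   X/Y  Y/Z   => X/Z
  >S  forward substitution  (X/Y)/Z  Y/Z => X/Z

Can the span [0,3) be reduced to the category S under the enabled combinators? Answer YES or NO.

[0,3] S   <
  [0,1] "park" : NP
  [1,3] S\NP   >
    [1,2] "from" : (S\NP)/N
    [2,3] "near" : N

YES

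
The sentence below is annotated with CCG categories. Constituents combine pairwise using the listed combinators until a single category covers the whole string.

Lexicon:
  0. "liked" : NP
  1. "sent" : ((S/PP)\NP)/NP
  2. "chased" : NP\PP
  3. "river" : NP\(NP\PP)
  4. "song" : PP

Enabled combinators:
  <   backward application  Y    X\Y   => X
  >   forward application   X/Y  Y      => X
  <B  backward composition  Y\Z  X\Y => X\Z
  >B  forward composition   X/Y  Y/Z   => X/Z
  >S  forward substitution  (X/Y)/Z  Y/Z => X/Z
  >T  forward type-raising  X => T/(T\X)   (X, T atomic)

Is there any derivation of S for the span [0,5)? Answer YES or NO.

YES

[0,5] S   >
  [0,4] S/PP   <
    [0,1] "liked" : NP
    [1,4] (S/PP)\NP   >
      [1,2] "sent" : ((S/PP)\NP)/NP
      [2,4] NP   <
        [2,3] "chased" : NP\PP
        [3,4] "river" : NP\(NP\PP)
  [4,5] "song" : PP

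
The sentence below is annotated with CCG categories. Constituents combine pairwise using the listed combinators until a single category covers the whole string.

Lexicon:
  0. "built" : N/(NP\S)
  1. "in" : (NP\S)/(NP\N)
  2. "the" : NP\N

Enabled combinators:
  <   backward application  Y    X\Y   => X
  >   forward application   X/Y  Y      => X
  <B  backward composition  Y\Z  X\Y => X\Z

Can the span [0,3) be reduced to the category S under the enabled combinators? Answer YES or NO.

NO

N/(NP\S) (NP\S)/(NP\N) NP\N
CKY chart[0,3] = {N}; S ∉ chart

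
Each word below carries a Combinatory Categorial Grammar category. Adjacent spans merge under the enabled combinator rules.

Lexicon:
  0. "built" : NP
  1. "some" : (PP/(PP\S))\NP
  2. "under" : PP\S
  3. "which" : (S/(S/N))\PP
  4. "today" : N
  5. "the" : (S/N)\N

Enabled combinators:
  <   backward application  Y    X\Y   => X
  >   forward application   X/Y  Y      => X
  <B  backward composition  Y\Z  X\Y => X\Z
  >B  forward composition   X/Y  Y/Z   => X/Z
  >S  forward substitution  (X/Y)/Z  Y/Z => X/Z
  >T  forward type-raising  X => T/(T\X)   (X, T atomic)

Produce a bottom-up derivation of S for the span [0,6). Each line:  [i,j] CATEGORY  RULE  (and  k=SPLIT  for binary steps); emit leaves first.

[0,1] NP  lex  "built"
[1,2] (PP/(PP\S))\NP  lex  "some"
[0,2] PP/(PP\S)  <  k=1
[2,3] PP\S  lex  "under"
[0,3] PP  >  k=2
[3,4] (S/(S/N))\PP  lex  "which"
[0,4] S/(S/N)  <  k=3
[4,5] N  lex  "today"
[5,6] (S/N)\N  lex  "the"
[4,6] S/N  <  k=5
[0,6] S  >  k=4

[0,6] S   >
  [0,4] S/(S/N)   <
    [0,3] PP   >
      [0,2] PP/(PP\S)   <
        [0,1] "built" : NP
        [1,2] "some" : (PP/(PP\S))\NP
      [2,3] "under" : PP\S
    [3,4] "which" : (S/(S/N))\PP
  [4,6] S/N   <
    [4,5] "today" : N
    [5,6] "the" : (S/N)\N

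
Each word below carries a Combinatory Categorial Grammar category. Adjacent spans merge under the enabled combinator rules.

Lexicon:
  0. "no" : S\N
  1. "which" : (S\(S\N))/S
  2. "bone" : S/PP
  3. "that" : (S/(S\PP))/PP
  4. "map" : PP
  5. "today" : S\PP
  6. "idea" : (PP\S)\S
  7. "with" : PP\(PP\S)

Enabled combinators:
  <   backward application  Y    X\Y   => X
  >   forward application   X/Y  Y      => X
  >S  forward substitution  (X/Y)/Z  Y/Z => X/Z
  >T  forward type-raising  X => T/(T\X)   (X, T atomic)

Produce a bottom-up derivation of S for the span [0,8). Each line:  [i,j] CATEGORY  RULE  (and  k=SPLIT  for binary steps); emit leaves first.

[0,8] S   <
  [0,1] "no" : S\N
  [1,8] S\(S\N)   >
    [1,2] "which" : (S\(S\N))/S
    [2,8] S   >
      [2,3] "bone" : S/PP
      [3,8] PP   <
        [3,7] PP\S   <
          [3,6] S   >
            [3,5] S/(S\PP)   >
              [3,4] "that" : (S/(S\PP))/PP
              [4,5] "map" : PP
            [5,6] "today" : S\PP
          [6,7] "idea" : (PP\S)\S
        [7,8] "with" : PP\(PP\S)

[0,1] S\N  lex  "no"
[1,2] (S\(S\N))/S  lex  "which"
[2,3] S/PP  lex  "bone"
[3,4] (S/(S\PP))/PP  lex  "that"
[4,5] PP  lex  "map"
[3,5] S/(S\PP)  >  k=4
[5,6] S\PP  lex  "today"
[3,6] S  >  k=5
[6,7] (PP\S)\S  lex  "idea"
[3,7] PP\S  <  k=6
[7,8] PP\(PP\S)  lex  "with"
[3,8] PP  <  k=7
[2,8] S  >  k=3
[1,8] S\(S\N)  >  k=2
[0,8] S  <  k=1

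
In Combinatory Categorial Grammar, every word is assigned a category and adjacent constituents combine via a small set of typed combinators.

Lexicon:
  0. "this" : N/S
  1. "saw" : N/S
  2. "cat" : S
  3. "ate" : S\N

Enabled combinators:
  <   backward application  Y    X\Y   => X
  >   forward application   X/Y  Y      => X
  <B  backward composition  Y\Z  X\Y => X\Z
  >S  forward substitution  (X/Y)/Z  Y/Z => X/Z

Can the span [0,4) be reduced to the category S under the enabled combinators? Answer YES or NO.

N/S N/S S S\N
CKY chart[0,4] = {N}; S ∉ chart

NO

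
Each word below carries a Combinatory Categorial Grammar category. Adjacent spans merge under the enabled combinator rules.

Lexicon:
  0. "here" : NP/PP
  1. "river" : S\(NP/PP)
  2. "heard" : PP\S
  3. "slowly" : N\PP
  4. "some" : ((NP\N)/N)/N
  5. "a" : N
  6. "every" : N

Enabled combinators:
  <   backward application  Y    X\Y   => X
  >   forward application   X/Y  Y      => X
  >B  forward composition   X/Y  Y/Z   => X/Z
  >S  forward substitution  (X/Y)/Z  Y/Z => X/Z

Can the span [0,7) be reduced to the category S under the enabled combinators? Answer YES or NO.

NP/PP S\(NP/PP) PP\S N\PP ((NP\N)/N)/N N N
CKY chart[0,7] = {NP}; S ∉ chart

NO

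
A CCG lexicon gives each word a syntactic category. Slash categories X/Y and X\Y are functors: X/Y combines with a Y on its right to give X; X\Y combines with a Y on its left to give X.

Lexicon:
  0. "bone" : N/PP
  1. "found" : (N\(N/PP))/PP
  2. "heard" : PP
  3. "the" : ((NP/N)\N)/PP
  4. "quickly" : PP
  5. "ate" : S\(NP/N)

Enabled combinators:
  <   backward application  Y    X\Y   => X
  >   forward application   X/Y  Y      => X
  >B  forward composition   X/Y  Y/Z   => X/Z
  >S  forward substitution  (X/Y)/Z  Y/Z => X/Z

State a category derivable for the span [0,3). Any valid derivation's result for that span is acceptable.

[0,6] S   <
  [0,5] NP/N   <
    [0,3] N   <
      [0,1] "bone" : N/PP
      [1,3] N\(N/PP)   >
        [1,2] "found" : (N\(N/PP))/PP
        [2,3] "heard" : PP
    [3,5] (NP/N)\N   >
      [3,4] "the" : ((NP/N)\N)/PP
      [4,5] "quickly" : PP
  [5,6] "ate" : S\(NP/N)

N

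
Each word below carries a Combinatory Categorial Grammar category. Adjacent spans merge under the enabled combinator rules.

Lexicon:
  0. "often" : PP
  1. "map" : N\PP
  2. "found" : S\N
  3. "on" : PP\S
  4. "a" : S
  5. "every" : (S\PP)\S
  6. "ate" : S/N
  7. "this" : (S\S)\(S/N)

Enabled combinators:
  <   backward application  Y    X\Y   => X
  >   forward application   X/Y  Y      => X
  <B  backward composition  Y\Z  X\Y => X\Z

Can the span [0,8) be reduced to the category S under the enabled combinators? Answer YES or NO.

[0,8] S   <
  [0,2] N   <
    [0,1] "often" : PP
    [1,2] "map" : N\PP
  [2,8] S\N   <B
    [2,6] S\N   <B
      [2,3] "found" : S\N
      [3,6] S\S   <B
        [3,4] "on" : PP\S
        [4,6] S\PP   <
          [4,5] "a" : S
          [5,6] "every" : (S\PP)\S
    [6,8] S\S   <
      [6,7] "ate" : S/N
      [7,8] "this" : (S\S)\(S/N)

YES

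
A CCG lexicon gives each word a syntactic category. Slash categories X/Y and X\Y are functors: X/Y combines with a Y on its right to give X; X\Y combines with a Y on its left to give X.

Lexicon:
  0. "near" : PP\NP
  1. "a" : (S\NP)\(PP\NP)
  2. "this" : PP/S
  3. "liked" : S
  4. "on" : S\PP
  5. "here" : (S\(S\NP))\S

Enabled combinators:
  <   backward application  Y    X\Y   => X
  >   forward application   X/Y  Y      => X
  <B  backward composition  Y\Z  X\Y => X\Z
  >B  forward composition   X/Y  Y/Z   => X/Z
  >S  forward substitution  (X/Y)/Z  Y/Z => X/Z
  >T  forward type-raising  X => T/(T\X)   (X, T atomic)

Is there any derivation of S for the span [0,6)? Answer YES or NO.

[0,6] S   <
  [0,2] S\NP   <
    [0,1] "near" : PP\NP
    [1,2] "a" : (S\NP)\(PP\NP)
  [2,6] S\(S\NP)   <
    [2,5] S   <
      [2,4] PP   >
        [2,3] "this" : PP/S
        [3,4] "liked" : S
      [4,5] "on" : S\PP
    [5,6] "here" : (S\(S\NP))\S

YES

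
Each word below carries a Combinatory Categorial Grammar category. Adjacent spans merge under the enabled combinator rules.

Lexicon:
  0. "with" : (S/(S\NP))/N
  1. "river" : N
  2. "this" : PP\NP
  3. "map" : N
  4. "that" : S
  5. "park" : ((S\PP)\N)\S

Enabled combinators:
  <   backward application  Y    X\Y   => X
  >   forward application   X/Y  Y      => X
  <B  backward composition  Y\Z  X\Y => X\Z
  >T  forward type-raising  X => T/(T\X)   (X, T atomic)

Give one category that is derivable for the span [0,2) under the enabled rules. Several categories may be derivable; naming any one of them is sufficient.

S/(S\NP)

[0,6] S   >
  [0,2] S/(S\NP)   >
    [0,1] "with" : (S/(S\NP))/N
    [1,2] "river" : N
  [2,6] S\NP   <B
    [2,3] "this" : PP\NP
    [3,6] S\PP   <
      [3,4] "map" : N
      [4,6] (S\PP)\N   <
        [4,5] "that" : S
        [5,6] "park" : ((S\PP)\N)\S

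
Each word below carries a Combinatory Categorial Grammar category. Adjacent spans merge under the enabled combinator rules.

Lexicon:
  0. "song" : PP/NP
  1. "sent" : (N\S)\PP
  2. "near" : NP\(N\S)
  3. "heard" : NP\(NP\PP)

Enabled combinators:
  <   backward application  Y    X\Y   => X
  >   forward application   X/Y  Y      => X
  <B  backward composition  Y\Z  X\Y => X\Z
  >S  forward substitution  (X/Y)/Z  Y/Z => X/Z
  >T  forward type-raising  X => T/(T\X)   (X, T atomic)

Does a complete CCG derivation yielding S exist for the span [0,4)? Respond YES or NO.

NO

PP/NP (N\S)\PP NP\(N\S) NP\(NP\PP)
CKY chart[0,4] = {N/(N\PP), NP/(NP\PP), PP, PP/(PP\PP), S/(S\PP)}; S ∉ chart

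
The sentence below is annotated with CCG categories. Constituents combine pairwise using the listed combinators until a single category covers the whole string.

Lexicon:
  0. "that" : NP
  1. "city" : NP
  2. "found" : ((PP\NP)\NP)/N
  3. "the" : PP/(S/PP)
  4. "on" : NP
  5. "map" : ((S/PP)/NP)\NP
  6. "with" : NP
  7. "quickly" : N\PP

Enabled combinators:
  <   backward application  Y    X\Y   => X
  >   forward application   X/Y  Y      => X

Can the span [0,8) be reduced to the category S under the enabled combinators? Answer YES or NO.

NO

NP NP ((PP\NP)\NP)/N PP/(S/PP) NP ((S/PP)/NP)\NP NP N\PP
CKY chart[0,8] = {PP}; S ∉ chart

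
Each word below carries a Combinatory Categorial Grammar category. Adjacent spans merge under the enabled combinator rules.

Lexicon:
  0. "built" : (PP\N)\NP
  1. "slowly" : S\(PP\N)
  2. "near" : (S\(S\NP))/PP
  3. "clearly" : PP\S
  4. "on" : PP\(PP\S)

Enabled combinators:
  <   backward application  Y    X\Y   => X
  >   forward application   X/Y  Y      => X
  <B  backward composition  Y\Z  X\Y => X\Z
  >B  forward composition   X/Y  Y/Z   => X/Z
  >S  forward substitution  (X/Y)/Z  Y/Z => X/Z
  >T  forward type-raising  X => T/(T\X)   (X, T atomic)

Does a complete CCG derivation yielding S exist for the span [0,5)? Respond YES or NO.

[0,5] S   <
  [0,2] S\NP   <B
    [0,1] "built" : (PP\N)\NP
    [1,2] "slowly" : S\(PP\N)
  [2,5] S\(S\NP)   >
    [2,3] "near" : (S\(S\NP))/PP
    [3,5] PP   <
      [3,4] "clearly" : PP\S
      [4,5] "on" : PP\(PP\S)

YES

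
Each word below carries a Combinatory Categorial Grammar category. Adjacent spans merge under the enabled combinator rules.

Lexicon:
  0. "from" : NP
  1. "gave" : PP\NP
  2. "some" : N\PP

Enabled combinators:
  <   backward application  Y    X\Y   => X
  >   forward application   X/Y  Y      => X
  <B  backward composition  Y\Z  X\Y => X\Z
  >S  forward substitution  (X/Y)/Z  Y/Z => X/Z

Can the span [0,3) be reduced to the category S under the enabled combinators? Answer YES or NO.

NP PP\NP N\PP
CKY chart[0,3] = {N}; S ∉ chart

NO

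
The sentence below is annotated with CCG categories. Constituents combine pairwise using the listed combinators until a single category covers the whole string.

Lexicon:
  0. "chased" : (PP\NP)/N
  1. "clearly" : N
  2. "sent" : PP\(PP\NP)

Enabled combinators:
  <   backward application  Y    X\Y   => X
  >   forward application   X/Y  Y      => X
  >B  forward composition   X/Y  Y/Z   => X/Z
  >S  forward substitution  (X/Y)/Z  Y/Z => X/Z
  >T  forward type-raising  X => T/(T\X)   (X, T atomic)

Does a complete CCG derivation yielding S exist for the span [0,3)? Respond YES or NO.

(PP\NP)/N N PP\(PP\NP)
CKY chart[0,3] = {N/(N\PP), NP/(NP\PP), PP, PP/(PP\PP), S/(S\PP)}; S ∉ chart

NO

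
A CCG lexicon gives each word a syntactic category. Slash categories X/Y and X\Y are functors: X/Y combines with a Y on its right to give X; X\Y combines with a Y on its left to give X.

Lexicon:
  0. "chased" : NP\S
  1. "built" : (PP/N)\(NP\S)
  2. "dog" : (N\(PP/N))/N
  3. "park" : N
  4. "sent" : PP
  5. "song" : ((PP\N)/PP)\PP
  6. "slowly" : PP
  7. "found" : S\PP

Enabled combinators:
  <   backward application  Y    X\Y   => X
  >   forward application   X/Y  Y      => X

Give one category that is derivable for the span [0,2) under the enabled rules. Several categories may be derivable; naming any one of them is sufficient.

[0,8] S   <
  [0,7] PP   <
    [0,4] N   <
      [0,2] PP/N   <
        [0,1] "chased" : NP\S
        [1,2] "built" : (PP/N)\(NP\S)
      [2,4] N\(PP/N)   >
        [2,3] "dog" : (N\(PP/N))/N
        [3,4] "park" : N
    [4,7] PP\N   >
      [4,6] (PP\N)/PP   <
        [4,5] "sent" : PP
        [5,6] "song" : ((PP\N)/PP)\PP
      [6,7] "slowly" : PP
  [7,8] "found" : S\PP

PP/N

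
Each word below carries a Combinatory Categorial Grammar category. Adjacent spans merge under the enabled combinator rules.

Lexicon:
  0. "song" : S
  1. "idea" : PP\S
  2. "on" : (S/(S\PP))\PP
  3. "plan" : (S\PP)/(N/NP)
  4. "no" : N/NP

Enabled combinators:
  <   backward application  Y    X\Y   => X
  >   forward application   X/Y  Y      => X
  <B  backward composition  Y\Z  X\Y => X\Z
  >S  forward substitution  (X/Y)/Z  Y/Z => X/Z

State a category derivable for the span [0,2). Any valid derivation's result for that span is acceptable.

[0,5] S   >
  [0,3] S/(S\PP)   <
    [0,2] PP   <
      [0,1] "song" : S
      [1,2] "idea" : PP\S
    [2,3] "on" : (S/(S\PP))\PP
  [3,5] S\PP   >
    [3,4] "plan" : (S\PP)/(N/NP)
    [4,5] "no" : N/NP

PP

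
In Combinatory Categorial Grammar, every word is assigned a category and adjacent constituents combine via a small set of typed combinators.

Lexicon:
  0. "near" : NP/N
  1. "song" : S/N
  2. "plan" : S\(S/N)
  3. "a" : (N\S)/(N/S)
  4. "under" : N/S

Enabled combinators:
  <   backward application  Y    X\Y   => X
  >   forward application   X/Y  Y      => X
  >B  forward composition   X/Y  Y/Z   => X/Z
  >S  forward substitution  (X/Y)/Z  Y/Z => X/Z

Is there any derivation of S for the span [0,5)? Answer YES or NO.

NO

NP/N S/N S\(S/N) (N\S)/(N/S) N/S
CKY chart[0,5] = {NP}; S ∉ chart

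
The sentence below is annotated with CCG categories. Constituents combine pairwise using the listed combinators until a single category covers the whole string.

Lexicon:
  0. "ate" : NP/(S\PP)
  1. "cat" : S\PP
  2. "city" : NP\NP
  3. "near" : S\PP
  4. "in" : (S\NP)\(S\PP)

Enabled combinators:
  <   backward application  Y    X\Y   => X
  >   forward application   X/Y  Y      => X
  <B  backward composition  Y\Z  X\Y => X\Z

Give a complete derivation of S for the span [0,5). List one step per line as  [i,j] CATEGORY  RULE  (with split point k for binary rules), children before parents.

[0,1] NP/(S\PP)  lex  "ate"
[1,2] S\PP  lex  "cat"
[0,2] NP  >  k=1
[2,3] NP\NP  lex  "city"
[3,4] S\PP  lex  "near"
[4,5] (S\NP)\(S\PP)  lex  "in"
[3,5] S\NP  <  k=4
[2,5] S\NP  <B  k=3
[0,5] S  <  k=2

[0,5] S   <
  [0,2] NP   >
    [0,1] "ate" : NP/(S\PP)
    [1,2] "cat" : S\PP
  [2,5] S\NP   <B
    [2,3] "city" : NP\NP
    [3,5] S\NP   <
      [3,4] "near" : S\PP
      [4,5] "in" : (S\NP)\(S\PP)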